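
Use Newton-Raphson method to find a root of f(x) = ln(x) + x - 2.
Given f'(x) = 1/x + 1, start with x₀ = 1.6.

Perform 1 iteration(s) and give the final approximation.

f(x) = ln(x) + x - 2
f'(x) = 1/x + 1
x₀ = 1.6

Newton-Raphson formula: x_{n+1} = x_n - f(x_n)/f'(x_n)

Iteration 1:
  f(1.600000) = 0.070004
  f'(1.600000) = 1.625000
  x_1 = 1.600000 - 0.070004/1.625000 = 1.556921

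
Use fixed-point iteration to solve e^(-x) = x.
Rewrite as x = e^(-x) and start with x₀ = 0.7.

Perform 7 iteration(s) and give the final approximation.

Equation: e^(-x) = x
Fixed-point form: x = e^(-x)
x₀ = 0.7

x_1 = g(0.700000) = 0.496585
x_2 = g(0.496585) = 0.608605
x_3 = g(0.608605) = 0.544109
x_4 = g(0.544109) = 0.580359
x_5 = g(0.580359) = 0.559698
x_6 = g(0.559698) = 0.571382
x_7 = g(0.571382) = 0.564745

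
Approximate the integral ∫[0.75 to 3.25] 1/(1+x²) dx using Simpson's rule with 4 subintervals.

f(x) = 1/(1+x²)
a = 0.75, b = 3.25, n = 4
h = (b - a)/n = 0.625000

Simpson's rule: (h/3)[f(x₀) + 4f(x₁) + 2f(x₂) + ... + f(xₙ)]

x_0 = 0.7500, f(x_0) = 0.640000, coefficient = 1
x_1 = 1.3750, f(x_1) = 0.345946, coefficient = 4
x_2 = 2.0000, f(x_2) = 0.200000, coefficient = 2
x_3 = 2.6250, f(x_3) = 0.126733, coefficient = 4
x_4 = 3.2500, f(x_4) = 0.086486, coefficient = 1

I ≈ (0.625000/3) × 3.017201 = 0.628584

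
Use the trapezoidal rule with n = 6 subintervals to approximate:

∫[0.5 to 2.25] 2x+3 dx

f(x) = 2x+3
a = 0.5, b = 2.25, n = 6
h = (b - a)/n = 0.291667

Trapezoidal rule: (h/2)[f(x₀) + 2f(x₁) + 2f(x₂) + ... + f(xₙ)]

x_0 = 0.5000, f(x_0) = 4.000000, coefficient = 1
x_1 = 0.7917, f(x_1) = 4.583333, coefficient = 2
x_2 = 1.0833, f(x_2) = 5.166667, coefficient = 2
x_3 = 1.3750, f(x_3) = 5.750000, coefficient = 2
x_4 = 1.6667, f(x_4) = 6.333333, coefficient = 2
x_5 = 1.9583, f(x_5) = 6.916667, coefficient = 2
x_6 = 2.2500, f(x_6) = 7.500000, coefficient = 1

I ≈ (0.291667/2) × 69.000000 = 10.062500
Exact value: 10.062500
Error: 0.000000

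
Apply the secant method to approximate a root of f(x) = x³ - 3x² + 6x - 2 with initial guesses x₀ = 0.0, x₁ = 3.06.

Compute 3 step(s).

f(x) = x³ - 3x² + 6x - 2
x₀ = 0.0, x₁ = 3.06

Secant formula: x_{n+1} = x_n - f(x_n)(x_n - x_{n-1})/(f(x_n) - f(x_{n-1}))

Iteration 1:
  f(0.000000) = -2.000000
  f(3.060000) = 16.921816
  x_2 = 3.060000 - 16.921816×(3.060000 - 0.000000)/(16.921816 - (-2.000000))
       = 0.323436
Iteration 2:
  f(3.060000) = 16.921816
  f(0.323436) = -0.339381
  x_3 = 0.323436 - (-0.339381)×(0.323436 - 3.060000)/(-0.339381 - 16.921816)
       = 0.377241
Iteration 3:
  f(0.323436) = -0.339381
  f(0.377241) = -0.109800
  x_4 = 0.377241 - (-0.109800)×(0.377241 - 0.323436)/(-0.109800 - (-0.339381))
       = 0.402974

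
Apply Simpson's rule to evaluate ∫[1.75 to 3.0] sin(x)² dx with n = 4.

f(x) = sin(x)²
a = 1.75, b = 3.0, n = 4
h = (b - a)/n = 0.312500

Simpson's rule: (h/3)[f(x₀) + 4f(x₁) + 2f(x₂) + ... + f(xₙ)]

x_0 = 1.7500, f(x_0) = 0.968228, coefficient = 1
x_1 = 2.0625, f(x_1) = 0.777095, coefficient = 4
x_2 = 2.3750, f(x_2) = 0.481199, coefficient = 2
x_3 = 2.6875, f(x_3) = 0.192411, coefficient = 4
x_4 = 3.0000, f(x_4) = 0.019915, coefficient = 1

I ≈ (0.312500/3) × 5.828565 = 0.607142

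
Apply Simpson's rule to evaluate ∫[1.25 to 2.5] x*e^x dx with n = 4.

f(x) = x*e^x
a = 1.25, b = 2.5, n = 4
h = (b - a)/n = 0.312500

Simpson's rule: (h/3)[f(x₀) + 4f(x₁) + 2f(x₂) + ... + f(xₙ)]

x_0 = 1.2500, f(x_0) = 4.362929, coefficient = 1
x_1 = 1.5625, f(x_1) = 7.454271, coefficient = 4
x_2 = 1.8750, f(x_2) = 12.226536, coefficient = 2
x_3 = 2.1875, f(x_3) = 19.496975, coefficient = 4
x_4 = 2.5000, f(x_4) = 30.456235, coefficient = 1

I ≈ (0.312500/3) × 167.077219 = 17.403877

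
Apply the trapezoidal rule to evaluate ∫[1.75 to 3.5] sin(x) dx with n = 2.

f(x) = sin(x)
a = 1.75, b = 3.5, n = 2
h = (b - a)/n = 0.875000

Trapezoidal rule: (h/2)[f(x₀) + 2f(x₁) + 2f(x₂) + ... + f(xₙ)]

x_0 = 1.7500, f(x_0) = 0.983986, coefficient = 1
x_1 = 2.6250, f(x_1) = 0.493920, coefficient = 2
x_2 = 3.5000, f(x_2) = -0.350783, coefficient = 1

I ≈ (0.875000/2) × 1.621043 = 0.709206
Exact value: 0.758211
Error: 0.049004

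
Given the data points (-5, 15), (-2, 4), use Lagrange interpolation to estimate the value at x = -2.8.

Lagrange interpolation formula:
P(x) = Σ yᵢ × Lᵢ(x)
where Lᵢ(x) = Π_{j≠i} (x - xⱼ)/(xᵢ - xⱼ)

L_0(-2.8) = (-2.8 - (-2))/(-5 - (-2)) = 0.266667
L_1(-2.8) = (-2.8 - (-5))/(-2 - (-5)) = 0.733333

P(-2.8) = 15×L_0(-2.8) + 4×L_1(-2.8)
P(-2.8) = 6.933333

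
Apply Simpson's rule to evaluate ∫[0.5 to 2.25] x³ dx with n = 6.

f(x) = x³
a = 0.5, b = 2.25, n = 6
h = (b - a)/n = 0.291667

Simpson's rule: (h/3)[f(x₀) + 4f(x₁) + 2f(x₂) + ... + f(xₙ)]

x_0 = 0.5000, f(x_0) = 0.125000, coefficient = 1
x_1 = 0.7917, f(x_1) = 0.496166, coefficient = 4
x_2 = 1.0833, f(x_2) = 1.271412, coefficient = 2
x_3 = 1.3750, f(x_3) = 2.599609, coefficient = 4
x_4 = 1.6667, f(x_4) = 4.629630, coefficient = 2
x_5 = 1.9583, f(x_5) = 7.510344, coefficient = 4
x_6 = 2.2500, f(x_6) = 11.390625, coefficient = 1

I ≈ (0.291667/3) × 65.742188 = 6.391602
Exact value: 6.391602
Error: 0.000000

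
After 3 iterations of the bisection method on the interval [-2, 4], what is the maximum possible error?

Bisection error bound: |error| ≤ (b-a)/2^n
|error| ≤ (4 - (-2))/2^3 = 6/2^3
|error| ≤ 0.7500000000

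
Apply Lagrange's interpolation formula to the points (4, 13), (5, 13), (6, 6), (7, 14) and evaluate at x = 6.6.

Lagrange interpolation formula:
P(x) = Σ yᵢ × Lᵢ(x)
where Lᵢ(x) = Π_{j≠i} (x - xⱼ)/(xᵢ - xⱼ)

L_0(6.6) = (6.6 - 5)/(4 - 5) × (6.6 - 6)/(4 - 6) × (6.6 - 7)/(4 - 7) = 0.064000
L_1(6.6) = (6.6 - 4)/(5 - 4) × (6.6 - 6)/(5 - 6) × (6.6 - 7)/(5 - 7) = -0.312000
L_2(6.6) = (6.6 - 4)/(6 - 4) × (6.6 - 5)/(6 - 5) × (6.6 - 7)/(6 - 7) = 0.832000
L_3(6.6) = (6.6 - 4)/(7 - 4) × (6.6 - 5)/(7 - 5) × (6.6 - 6)/(7 - 6) = 0.416000

P(6.6) = 13×L_0(6.6) + 13×L_1(6.6) + 6×L_2(6.6) + 14×L_3(6.6)
P(6.6) = 7.592000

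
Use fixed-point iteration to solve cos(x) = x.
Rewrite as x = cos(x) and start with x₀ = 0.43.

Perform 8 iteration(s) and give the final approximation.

Equation: cos(x) = x
Fixed-point form: x = cos(x)
x₀ = 0.43

x_1 = g(0.430000) = 0.908966
x_2 = g(0.908966) = 0.614562
x_3 = g(0.614562) = 0.817026
x_4 = g(0.817026) = 0.684393
x_5 = g(0.684393) = 0.774803
x_6 = g(0.774803) = 0.714559
x_7 = g(0.714559) = 0.755382
x_8 = g(0.755382) = 0.728009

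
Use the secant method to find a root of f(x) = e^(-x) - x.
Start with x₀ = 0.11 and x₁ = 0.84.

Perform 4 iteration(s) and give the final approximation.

f(x) = e^(-x) - x
x₀ = 0.11, x₁ = 0.84

Secant formula: x_{n+1} = x_n - f(x_n)(x_n - x_{n-1})/(f(x_n) - f(x_{n-1}))

Iteration 1:
  f(0.110000) = 0.785834
  f(0.840000) = -0.408289
  x_2 = 0.840000 - (-0.408289)×(0.840000 - 0.110000)/(-0.408289 - 0.785834)
       = 0.590402
Iteration 2:
  f(0.840000) = -0.408289
  f(0.590402) = -0.036297
  x_3 = 0.590402 - (-0.036297)×(0.590402 - 0.840000)/(-0.036297 - (-0.408289))
       = 0.566047
Iteration 3:
  f(0.590402) = -0.036297
  f(0.566047) = 0.001718
  x_4 = 0.566047 - 0.001718×(0.566047 - 0.590402)/(0.001718 - (-0.036297))
       = 0.567148
Iteration 4:
  f(0.566047) = 0.001718
  f(0.567148) = -0.000007
  x_5 = 0.567148 - (-0.000007)×(0.567148 - 0.566047)/(-0.000007 - 0.001718)
       = 0.567143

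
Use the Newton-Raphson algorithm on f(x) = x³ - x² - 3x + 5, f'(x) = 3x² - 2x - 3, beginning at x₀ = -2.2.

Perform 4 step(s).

f(x) = x³ - x² - 3x + 5
f'(x) = 3x² - 2x - 3
x₀ = -2.2

Newton-Raphson formula: x_{n+1} = x_n - f(x_n)/f'(x_n)

Iteration 1:
  f(-2.200000) = -3.888000
  f'(-2.200000) = 15.920000
  x_1 = -2.200000 - (-3.888000)/15.920000 = -1.955779
Iteration 2:
  f(-1.955779) = -0.438728
  f'(-1.955779) = 12.386771
  x_2 = -1.955779 - (-0.438728)/12.386771 = -1.920360
Iteration 3:
  f(-1.920360) = -0.008571
  f'(-1.920360) = 11.904065
  x_3 = -1.920360 - (-0.008571)/11.904065 = -1.919640
Iteration 4:
  f(-1.919640) = -0.000004
  f'(-1.919640) = 11.894331
  x_4 = -1.919640 - (-0.000004)/11.894331 = -1.919640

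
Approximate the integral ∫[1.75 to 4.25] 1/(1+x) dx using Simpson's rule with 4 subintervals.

f(x) = 1/(1+x)
a = 1.75, b = 4.25, n = 4
h = (b - a)/n = 0.625000

Simpson's rule: (h/3)[f(x₀) + 4f(x₁) + 2f(x₂) + ... + f(xₙ)]

x_0 = 1.7500, f(x_0) = 0.363636, coefficient = 1
x_1 = 2.3750, f(x_1) = 0.296296, coefficient = 4
x_2 = 3.0000, f(x_2) = 0.250000, coefficient = 2
x_3 = 3.6250, f(x_3) = 0.216216, coefficient = 4
x_4 = 4.2500, f(x_4) = 0.190476, coefficient = 1

I ≈ (0.625000/3) × 3.104163 = 0.646701
Exact value: 0.646627
Error: 0.000073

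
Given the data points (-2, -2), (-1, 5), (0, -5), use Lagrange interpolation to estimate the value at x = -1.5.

Lagrange interpolation formula:
P(x) = Σ yᵢ × Lᵢ(x)
where Lᵢ(x) = Π_{j≠i} (x - xⱼ)/(xᵢ - xⱼ)

L_0(-1.5) = (-1.5 - (-1))/(-2 - (-1)) × (-1.5 - 0)/(-2 - 0) = 0.375000
L_1(-1.5) = (-1.5 - (-2))/(-1 - (-2)) × (-1.5 - 0)/(-1 - 0) = 0.750000
L_2(-1.5) = (-1.5 - (-2))/(0 - (-2)) × (-1.5 - (-1))/(0 - (-1)) = -0.125000

P(-1.5) = (-2)×L_0(-1.5) + 5×L_1(-1.5) + (-5)×L_2(-1.5)
P(-1.5) = 3.625000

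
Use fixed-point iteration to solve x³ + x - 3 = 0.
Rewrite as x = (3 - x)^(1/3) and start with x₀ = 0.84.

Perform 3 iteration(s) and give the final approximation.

Equation: x³ + x - 3 = 0
Fixed-point form: x = (3 - x)^(1/3)
x₀ = 0.84

x_1 = g(0.840000) = 1.292661
x_2 = g(1.292661) = 1.195198
x_3 = g(1.195198) = 1.217521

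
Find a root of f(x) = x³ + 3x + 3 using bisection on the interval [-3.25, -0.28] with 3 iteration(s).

f(x) = x³ + 3x + 3
Initial interval: [-3.25, -0.28]

Iteration 1:
  c_1 = (-3.250000 + (-0.280000))/2 = -1.765000
  f(c_1) = f(-1.765000) = -7.793372
  f(a) × f(c) ≥ 0, new interval: [-1.765000, -0.280000]
Iteration 2:
  c_2 = (-1.765000 + (-0.280000))/2 = -1.022500
  f(c_2) = f(-1.022500) = -1.136530
  f(a) × f(c) ≥ 0, new interval: [-1.022500, -0.280000]
Iteration 3:
  c_3 = (-1.022500 + (-0.280000))/2 = -0.651250
  f(c_3) = f(-0.651250) = 0.770038
  f(a) × f(c) < 0, new interval: [-1.022500, -0.651250]

After 3 iteration(s), the approximation is c_3 = -0.651250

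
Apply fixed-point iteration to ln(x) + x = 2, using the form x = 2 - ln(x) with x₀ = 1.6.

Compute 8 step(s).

Equation: ln(x) + x = 2
Fixed-point form: x = 2 - ln(x)
x₀ = 1.6

x_1 = g(1.600000) = 1.529996
x_2 = g(1.529996) = 1.574735
x_3 = g(1.574735) = 1.545913
x_4 = g(1.545913) = 1.564385
x_5 = g(1.564385) = 1.552507
x_6 = g(1.552507) = 1.560129
x_7 = g(1.560129) = 1.555232
x_8 = g(1.555232) = 1.558376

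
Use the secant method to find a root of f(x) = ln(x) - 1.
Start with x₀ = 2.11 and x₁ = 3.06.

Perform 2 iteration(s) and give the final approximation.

f(x) = ln(x) - 1
x₀ = 2.11, x₁ = 3.06

Secant formula: x_{n+1} = x_n - f(x_n)(x_n - x_{n-1})/(f(x_n) - f(x_{n-1}))

Iteration 1:
  f(2.110000) = -0.253312
  f(3.060000) = 0.118415
  x_2 = 3.060000 - 0.118415×(3.060000 - 2.110000)/(0.118415 - (-0.253312))
       = 2.757374
Iteration 2:
  f(3.060000) = 0.118415
  f(2.757374) = 0.014279
  x_3 = 2.757374 - 0.014279×(2.757374 - 3.060000)/(0.014279 - 0.118415)
       = 2.715879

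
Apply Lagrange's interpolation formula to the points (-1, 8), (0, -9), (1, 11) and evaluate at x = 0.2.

Lagrange interpolation formula:
P(x) = Σ yᵢ × Lᵢ(x)
where Lᵢ(x) = Π_{j≠i} (x - xⱼ)/(xᵢ - xⱼ)

L_0(0.2) = (0.2 - 0)/(-1 - 0) × (0.2 - 1)/(-1 - 1) = -0.080000
L_1(0.2) = (0.2 - (-1))/(0 - (-1)) × (0.2 - 1)/(0 - 1) = 0.960000
L_2(0.2) = (0.2 - (-1))/(1 - (-1)) × (0.2 - 0)/(1 - 0) = 0.120000

P(0.2) = 8×L_0(0.2) + (-9)×L_1(0.2) + 11×L_2(0.2)
P(0.2) = -7.960000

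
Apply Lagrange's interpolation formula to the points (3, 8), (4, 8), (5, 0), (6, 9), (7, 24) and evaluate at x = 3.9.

Lagrange interpolation formula:
P(x) = Σ yᵢ × Lᵢ(x)
where Lᵢ(x) = Π_{j≠i} (x - xⱼ)/(xᵢ - xⱼ)

L_0(3.9) = (3.9 - 4)/(3 - 4) × (3.9 - 5)/(3 - 5) × (3.9 - 6)/(3 - 6) × (3.9 - 7)/(3 - 7) = 0.029838
L_1(3.9) = (3.9 - 3)/(4 - 3) × (3.9 - 5)/(4 - 5) × (3.9 - 6)/(4 - 6) × (3.9 - 7)/(4 - 7) = 1.074150
L_2(3.9) = (3.9 - 3)/(5 - 3) × (3.9 - 4)/(5 - 4) × (3.9 - 6)/(5 - 6) × (3.9 - 7)/(5 - 7) = -0.146475
L_3(3.9) = (3.9 - 3)/(6 - 3) × (3.9 - 4)/(6 - 4) × (3.9 - 5)/(6 - 5) × (3.9 - 7)/(6 - 7) = 0.051150
L_4(3.9) = (3.9 - 3)/(7 - 3) × (3.9 - 4)/(7 - 4) × (3.9 - 5)/(7 - 5) × (3.9 - 6)/(7 - 6) = -0.008663

P(3.9) = 8×L_0(3.9) + 8×L_1(3.9) + 0×L_2(3.9) + 9×L_3(3.9) + 24×L_4(3.9)
P(3.9) = 9.084350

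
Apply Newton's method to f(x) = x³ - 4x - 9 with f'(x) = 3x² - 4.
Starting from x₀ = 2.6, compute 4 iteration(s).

f(x) = x³ - 4x - 9
f'(x) = 3x² - 4
x₀ = 2.6

Newton-Raphson formula: x_{n+1} = x_n - f(x_n)/f'(x_n)

Iteration 1:
  f(2.600000) = -1.824000
  f'(2.600000) = 16.280000
  x_1 = 2.600000 - (-1.824000)/16.280000 = 2.712039
Iteration 2:
  f(2.712039) = 0.099318
  f'(2.712039) = 18.065472
  x_2 = 2.712039 - 0.099318/18.065472 = 2.706542
Iteration 3:
  f(2.706542) = 0.000246
  f'(2.706542) = 17.976103
  x_3 = 2.706542 - 0.000246/17.976103 = 2.706528
Iteration 4:
  f(2.706528) = 0.000000
  f'(2.706528) = 17.975881
  x_4 = 2.706528 - 0.000000/17.975881 = 2.706528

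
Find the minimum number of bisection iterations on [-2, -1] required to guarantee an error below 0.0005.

We need (b-a)/2^n ≤ 0.0005
(-1 - (-2))/2^n ≤ 0.0005
1/2^n ≤ 0.0005
2^n ≥ 2000
n ≥ log₂(2000) = 10.97
n ≥ 11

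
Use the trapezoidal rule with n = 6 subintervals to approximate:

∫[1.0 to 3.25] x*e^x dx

f(x) = x*e^x
a = 1.0, b = 3.25, n = 6
h = (b - a)/n = 0.375000

Trapezoidal rule: (h/2)[f(x₀) + 2f(x₁) + 2f(x₂) + ... + f(xₙ)]

x_0 = 1.0000, f(x_0) = 2.718282, coefficient = 1
x_1 = 1.3750, f(x_1) = 5.438230, coefficient = 2
x_2 = 1.7500, f(x_2) = 10.070555, coefficient = 2
x_3 = 2.1250, f(x_3) = 17.792407, coefficient = 2
x_4 = 2.5000, f(x_4) = 30.456235, coefficient = 2
x_5 = 2.8750, f(x_5) = 50.960594, coefficient = 2
x_6 = 3.2500, f(x_6) = 83.818605, coefficient = 1

I ≈ (0.375000/2) × 315.972930 = 59.244924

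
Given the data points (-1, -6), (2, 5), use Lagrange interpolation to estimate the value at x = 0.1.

Lagrange interpolation formula:
P(x) = Σ yᵢ × Lᵢ(x)
where Lᵢ(x) = Π_{j≠i} (x - xⱼ)/(xᵢ - xⱼ)

L_0(0.1) = (0.1 - 2)/(-1 - 2) = 0.633333
L_1(0.1) = (0.1 - (-1))/(2 - (-1)) = 0.366667

P(0.1) = (-6)×L_0(0.1) + 5×L_1(0.1)
P(0.1) = -1.966667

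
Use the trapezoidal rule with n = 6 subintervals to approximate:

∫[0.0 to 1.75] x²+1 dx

f(x) = x²+1
a = 0.0, b = 1.75, n = 6
h = (b - a)/n = 0.291667

Trapezoidal rule: (h/2)[f(x₀) + 2f(x₁) + 2f(x₂) + ... + f(xₙ)]

x_0 = 0.0000, f(x_0) = 1.000000, coefficient = 1
x_1 = 0.2917, f(x_1) = 1.085069, coefficient = 2
x_2 = 0.5833, f(x_2) = 1.340278, coefficient = 2
x_3 = 0.8750, f(x_3) = 1.765625, coefficient = 2
x_4 = 1.1667, f(x_4) = 2.361111, coefficient = 2
x_5 = 1.4583, f(x_5) = 3.126736, coefficient = 2
x_6 = 1.7500, f(x_6) = 4.062500, coefficient = 1

I ≈ (0.291667/2) × 24.420139 = 3.561270
Exact value: 3.536458
Error: 0.024812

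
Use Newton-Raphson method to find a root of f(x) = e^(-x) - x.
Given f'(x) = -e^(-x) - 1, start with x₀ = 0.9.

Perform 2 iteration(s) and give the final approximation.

f(x) = e^(-x) - x
f'(x) = -e^(-x) - 1
x₀ = 0.9

Newton-Raphson formula: x_{n+1} = x_n - f(x_n)/f'(x_n)

Iteration 1:
  f(0.900000) = -0.493430
  f'(0.900000) = -1.406570
  x_1 = 0.900000 - (-0.493430)/(-1.406570) = 0.549196
Iteration 2:
  f(0.549196) = 0.028218
  f'(0.549196) = -1.577414
  x_2 = 0.549196 - 0.028218/(-1.577414) = 0.567085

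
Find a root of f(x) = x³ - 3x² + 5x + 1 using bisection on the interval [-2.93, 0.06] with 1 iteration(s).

f(x) = x³ - 3x² + 5x + 1
Initial interval: [-2.93, 0.06]

Iteration 1:
  c_1 = (-2.930000 + 0.060000)/2 = -1.435000
  f(c_1) = f(-1.435000) = -15.307663
  f(a) × f(c) ≥ 0, new interval: [-1.435000, 0.060000]

After 1 iteration(s), the approximation is c_1 = -1.435000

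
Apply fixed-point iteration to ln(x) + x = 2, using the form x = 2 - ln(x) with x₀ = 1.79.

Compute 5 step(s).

Equation: ln(x) + x = 2
Fixed-point form: x = 2 - ln(x)
x₀ = 1.79

x_1 = g(1.790000) = 1.417784
x_2 = g(1.417784) = 1.650905
x_3 = g(1.650905) = 1.498677
x_4 = g(1.498677) = 1.595418
x_5 = g(1.595418) = 1.532865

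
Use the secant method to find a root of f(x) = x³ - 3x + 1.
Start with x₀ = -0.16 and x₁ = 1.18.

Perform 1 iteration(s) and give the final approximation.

f(x) = x³ - 3x + 1
x₀ = -0.16, x₁ = 1.18

Secant formula: x_{n+1} = x_n - f(x_n)(x_n - x_{n-1})/(f(x_n) - f(x_{n-1}))

Iteration 1:
  f(-0.160000) = 1.475904
  f(1.180000) = -0.896968
  x_2 = 1.180000 - (-0.896968)×(1.180000 - (-0.160000))/(-0.896968 - 1.475904)
       = 0.673467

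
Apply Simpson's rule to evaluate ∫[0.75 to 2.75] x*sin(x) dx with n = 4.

f(x) = x*sin(x)
a = 0.75, b = 2.75, n = 4
h = (b - a)/n = 0.500000

Simpson's rule: (h/3)[f(x₀) + 4f(x₁) + 2f(x₂) + ... + f(xₙ)]

x_0 = 0.7500, f(x_0) = 0.511229, coefficient = 1
x_1 = 1.2500, f(x_1) = 1.186231, coefficient = 4
x_2 = 1.7500, f(x_2) = 1.721975, coefficient = 2
x_3 = 2.2500, f(x_3) = 1.750665, coefficient = 4
x_4 = 2.7500, f(x_4) = 1.049568, coefficient = 1

I ≈ (0.500000/3) × 16.752329 = 2.792055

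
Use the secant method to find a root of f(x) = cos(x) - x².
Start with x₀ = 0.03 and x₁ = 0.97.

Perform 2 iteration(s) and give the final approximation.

f(x) = cos(x) - x²
x₀ = 0.03, x₁ = 0.97

Secant formula: x_{n+1} = x_n - f(x_n)(x_n - x_{n-1})/(f(x_n) - f(x_{n-1}))

Iteration 1:
  f(0.030000) = 0.998650
  f(0.970000) = -0.375600
  x_2 = 0.970000 - (-0.375600)×(0.970000 - 0.030000)/(-0.375600 - 0.998650)
       = 0.713086
Iteration 2:
  f(0.970000) = -0.375600
  f(0.713086) = 0.247855
  x_3 = 0.713086 - 0.247855×(0.713086 - 0.970000)/(0.247855 - (-0.375600))
       = 0.815222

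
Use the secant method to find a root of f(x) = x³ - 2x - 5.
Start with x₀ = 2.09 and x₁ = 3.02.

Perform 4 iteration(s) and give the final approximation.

f(x) = x³ - 2x - 5
x₀ = 2.09, x₁ = 3.02

Secant formula: x_{n+1} = x_n - f(x_n)(x_n - x_{n-1})/(f(x_n) - f(x_{n-1}))

Iteration 1:
  f(2.090000) = -0.050671
  f(3.020000) = 16.503608
  x_2 = 3.020000 - 16.503608×(3.020000 - 2.090000)/(16.503608 - (-0.050671))
       = 2.092847
Iteration 2:
  f(3.020000) = 16.503608
  f(2.092847) = -0.019010
  x_3 = 2.092847 - (-0.019010)×(2.092847 - 3.020000)/(-0.019010 - 16.503608)
       = 2.093913
Iteration 3:
  f(2.092847) = -0.019010
  f(2.093913) = -0.007120
  x_4 = 2.093913 - (-0.007120)×(2.093913 - 2.092847)/(-0.007120 - (-0.019010))
       = 2.094552
Iteration 4:
  f(2.093913) = -0.007120
  f(2.094552) = 0.000007
  x_5 = 2.094552 - 0.000007×(2.094552 - 2.093913)/(0.000007 - (-0.007120))
       = 2.094551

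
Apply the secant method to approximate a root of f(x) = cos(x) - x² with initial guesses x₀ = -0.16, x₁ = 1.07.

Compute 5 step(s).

f(x) = cos(x) - x²
x₀ = -0.16, x₁ = 1.07

Secant formula: x_{n+1} = x_n - f(x_n)(x_n - x_{n-1})/(f(x_n) - f(x_{n-1}))

Iteration 1:
  f(-0.160000) = 0.961627
  f(1.070000) = -0.664776
  x_2 = 1.070000 - (-0.664776)×(1.070000 - (-0.160000))/(-0.664776 - 0.961627)
       = 0.567250
Iteration 2:
  f(1.070000) = -0.664776
  f(0.567250) = 0.521609
  x_3 = 0.567250 - 0.521609×(0.567250 - 1.070000)/(0.521609 - (-0.664776))
       = 0.788290
Iteration 3:
  f(0.567250) = 0.521609
  f(0.788290) = 0.083657
  x_4 = 0.788290 - 0.083657×(0.788290 - 0.567250)/(0.083657 - 0.521609)
       = 0.830513
Iteration 4:
  f(0.788290) = 0.083657
  f(0.830513) = -0.015255
  x_5 = 0.830513 - (-0.015255)×(0.830513 - 0.788290)/(-0.015255 - 0.083657)
       = 0.824001
Iteration 5:
  f(0.830513) = -0.015255
  f(0.824001) = 0.000312
  x_6 = 0.824001 - 0.000312×(0.824001 - 0.830513)/(0.000312 - (-0.015255))
       = 0.824132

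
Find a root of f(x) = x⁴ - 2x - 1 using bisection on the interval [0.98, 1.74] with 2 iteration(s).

f(x) = x⁴ - 2x - 1
Initial interval: [0.98, 1.74]

Iteration 1:
  c_1 = (0.980000 + 1.740000)/2 = 1.360000
  f(c_1) = f(1.360000) = -0.298980
  f(a) × f(c) ≥ 0, new interval: [1.360000, 1.740000]
Iteration 2:
  c_2 = (1.360000 + 1.740000)/2 = 1.550000
  f(c_2) = f(1.550000) = 1.672006
  f(a) × f(c) < 0, new interval: [1.360000, 1.550000]

After 2 iteration(s), the approximation is c_2 = 1.550000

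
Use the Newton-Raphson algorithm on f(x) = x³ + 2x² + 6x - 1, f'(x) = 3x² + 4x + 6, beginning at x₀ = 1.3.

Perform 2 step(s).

f(x) = x³ + 2x² + 6x - 1
f'(x) = 3x² + 4x + 6
x₀ = 1.3

Newton-Raphson formula: x_{n+1} = x_n - f(x_n)/f'(x_n)

Iteration 1:
  f(1.300000) = 12.377000
  f'(1.300000) = 16.270000
  x_1 = 1.300000 - 12.377000/16.270000 = 0.539275
Iteration 2:
  f(0.539275) = 2.974113
  f'(0.539275) = 9.029551
  x_2 = 0.539275 - 2.974113/9.029551 = 0.209899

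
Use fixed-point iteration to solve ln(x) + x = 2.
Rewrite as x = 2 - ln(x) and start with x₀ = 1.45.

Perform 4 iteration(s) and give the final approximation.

Equation: ln(x) + x = 2
Fixed-point form: x = 2 - ln(x)
x₀ = 1.45

x_1 = g(1.450000) = 1.628436
x_2 = g(1.628436) = 1.512380
x_3 = g(1.512380) = 1.586316
x_4 = g(1.586316) = 1.538586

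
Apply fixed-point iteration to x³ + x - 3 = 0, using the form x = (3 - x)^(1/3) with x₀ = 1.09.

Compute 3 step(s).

Equation: x³ + x - 3 = 0
Fixed-point form: x = (3 - x)^(1/3)
x₀ = 1.09

x_1 = g(1.090000) = 1.240731
x_2 = g(1.240731) = 1.207195
x_3 = g(1.207195) = 1.214817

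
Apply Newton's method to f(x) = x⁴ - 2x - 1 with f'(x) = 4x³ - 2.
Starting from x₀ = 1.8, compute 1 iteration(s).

f(x) = x⁴ - 2x - 1
f'(x) = 4x³ - 2
x₀ = 1.8

Newton-Raphson formula: x_{n+1} = x_n - f(x_n)/f'(x_n)

Iteration 1:
  f(1.800000) = 5.897600
  f'(1.800000) = 21.328000
  x_1 = 1.800000 - 5.897600/21.328000 = 1.523481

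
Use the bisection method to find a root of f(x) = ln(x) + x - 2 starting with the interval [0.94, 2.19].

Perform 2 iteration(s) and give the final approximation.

f(x) = ln(x) + x - 2
Initial interval: [0.94, 2.19]

Iteration 1:
  c_1 = (0.940000 + 2.190000)/2 = 1.565000
  f(c_1) = f(1.565000) = 0.012886
  f(a) × f(c) < 0, new interval: [0.940000, 1.565000]
Iteration 2:
  c_2 = (0.940000 + 1.565000)/2 = 1.252500
  f(c_2) = f(1.252500) = -0.522358
  f(a) × f(c) ≥ 0, new interval: [1.252500, 1.565000]

After 2 iteration(s), the approximation is c_2 = 1.252500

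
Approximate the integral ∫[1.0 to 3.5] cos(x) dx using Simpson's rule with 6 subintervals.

f(x) = cos(x)
a = 1.0, b = 3.5, n = 6
h = (b - a)/n = 0.416667

Simpson's rule: (h/3)[f(x₀) + 4f(x₁) + 2f(x₂) + ... + f(xₙ)]

x_0 = 1.0000, f(x_0) = 0.540302, coefficient = 1
x_1 = 1.4167, f(x_1) = 0.153520, coefficient = 4
x_2 = 1.8333, f(x_2) = -0.259531, coefficient = 2
x_3 = 2.2500, f(x_3) = -0.628174, coefficient = 4
x_4 = 2.6667, f(x_4) = -0.889327, coefficient = 2
x_5 = 3.0833, f(x_5) = -0.998303, coefficient = 4
x_6 = 3.5000, f(x_6) = -0.936457, coefficient = 1

I ≈ (0.416667/3) × -8.585698 = -1.192458
Exact value: -1.192254
Error: 0.000204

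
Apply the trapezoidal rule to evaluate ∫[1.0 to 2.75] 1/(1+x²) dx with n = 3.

f(x) = 1/(1+x²)
a = 1.0, b = 2.75, n = 3
h = (b - a)/n = 0.583333

Trapezoidal rule: (h/2)[f(x₀) + 2f(x₁) + 2f(x₂) + ... + f(xₙ)]

x_0 = 1.0000, f(x_0) = 0.500000, coefficient = 1
x_1 = 1.5833, f(x_1) = 0.285149, coefficient = 2
x_2 = 2.1667, f(x_2) = 0.175610, coefficient = 2
x_3 = 2.7500, f(x_3) = 0.116788, coefficient = 1

I ≈ (0.583333/2) × 1.538305 = 0.448672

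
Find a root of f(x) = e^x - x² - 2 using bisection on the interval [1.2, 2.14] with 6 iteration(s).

f(x) = e^x - x² - 2
Initial interval: [1.2, 2.14]

Iteration 1:
  c_1 = (1.200000 + 2.140000)/2 = 1.670000
  f(c_1) = f(1.670000) = 0.523268
  f(a) × f(c) < 0, new interval: [1.200000, 1.670000]
Iteration 2:
  c_2 = (1.200000 + 1.670000)/2 = 1.435000
  f(c_2) = f(1.435000) = 0.140420
  f(a) × f(c) < 0, new interval: [1.200000, 1.435000]
Iteration 3:
  c_3 = (1.200000 + 1.435000)/2 = 1.317500
  f(c_3) = f(1.317500) = -0.001732
  f(a) × f(c) ≥ 0, new interval: [1.317500, 1.435000]
Iteration 4:
  c_4 = (1.317500 + 1.435000)/2 = 1.376250
  f(c_4) = f(1.376250) = 0.065960
  f(a) × f(c) < 0, new interval: [1.317500, 1.376250]
Iteration 5:
  c_5 = (1.317500 + 1.376250)/2 = 1.346875
  f(c_5) = f(1.346875) = 0.031318
  f(a) × f(c) < 0, new interval: [1.317500, 1.346875]
Iteration 6:
  c_6 = (1.317500 + 1.346875)/2 = 1.332187
  f(c_6) = f(1.332187) = 0.014600
  f(a) × f(c) < 0, new interval: [1.317500, 1.332187]

After 6 iteration(s), the approximation is c_6 = 1.332187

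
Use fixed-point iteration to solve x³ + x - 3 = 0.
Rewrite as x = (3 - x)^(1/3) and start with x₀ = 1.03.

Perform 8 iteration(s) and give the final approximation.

Equation: x³ + x - 3 = 0
Fixed-point form: x = (3 - x)^(1/3)
x₀ = 1.03

x_1 = g(1.030000) = 1.253590
x_2 = g(1.253590) = 1.204247
x_3 = g(1.204247) = 1.215483
x_4 = g(1.215483) = 1.212943
x_5 = g(1.212943) = 1.213518
x_6 = g(1.213518) = 1.213388
x_7 = g(1.213388) = 1.213417
x_8 = g(1.213417) = 1.213410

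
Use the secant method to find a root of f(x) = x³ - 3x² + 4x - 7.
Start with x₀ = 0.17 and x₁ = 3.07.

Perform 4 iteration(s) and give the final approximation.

f(x) = x³ - 3x² + 4x - 7
x₀ = 0.17, x₁ = 3.07

Secant formula: x_{n+1} = x_n - f(x_n)(x_n - x_{n-1})/(f(x_n) - f(x_{n-1}))

Iteration 1:
  f(0.170000) = -6.401787
  f(3.070000) = 5.939743
  x_2 = 3.070000 - 5.939743×(3.070000 - 0.170000)/(5.939743 - (-6.401787))
       = 1.674285
Iteration 2:
  f(3.070000) = 5.939743
  f(1.674285) = -4.019144
  x_3 = 1.674285 - (-4.019144)×(1.674285 - 3.070000)/(-4.019144 - 5.939743)
       = 2.237559
Iteration 3:
  f(1.674285) = -4.019144
  f(2.237559) = -1.867055
  x_4 = 2.237559 - (-1.867055)×(2.237559 - 1.674285)/(-1.867055 - (-4.019144))
       = 2.726230
Iteration 4:
  f(2.237559) = -1.867055
  f(2.726230) = 1.870169
  x_5 = 2.726230 - 1.870169×(2.726230 - 2.237559)/(1.870169 - (-1.867055))
       = 2.481691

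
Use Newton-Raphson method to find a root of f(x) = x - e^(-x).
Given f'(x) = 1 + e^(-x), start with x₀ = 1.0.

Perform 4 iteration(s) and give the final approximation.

f(x) = x - e^(-x)
f'(x) = 1 + e^(-x)
x₀ = 1.0

Newton-Raphson formula: x_{n+1} = x_n - f(x_n)/f'(x_n)

Iteration 1:
  f(1.000000) = 0.632121
  f'(1.000000) = 1.367879
  x_1 = 1.000000 - 0.632121/1.367879 = 0.537883
Iteration 2:
  f(0.537883) = -0.046100
  f'(0.537883) = 1.583983
  x_2 = 0.537883 - (-0.046100)/1.583983 = 0.566987
Iteration 3:
  f(0.566987) = -0.000245
  f'(0.566987) = 1.567232
  x_3 = 0.566987 - (-0.000245)/1.567232 = 0.567143
Iteration 4:
  f(0.567143) = 0.000000
  f'(0.567143) = 1.567143
  x_4 = 0.567143 - 0.000000/1.567143 = 0.567143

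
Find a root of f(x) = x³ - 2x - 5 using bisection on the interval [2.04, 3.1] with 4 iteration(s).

f(x) = x³ - 2x - 5
Initial interval: [2.04, 3.1]

Iteration 1:
  c_1 = (2.040000 + 3.100000)/2 = 2.570000
  f(c_1) = f(2.570000) = 6.834593
  f(a) × f(c) < 0, new interval: [2.040000, 2.570000]
Iteration 2:
  c_2 = (2.040000 + 2.570000)/2 = 2.305000
  f(c_2) = f(2.305000) = 2.636523
  f(a) × f(c) < 0, new interval: [2.040000, 2.305000]
Iteration 3:
  c_3 = (2.040000 + 2.305000)/2 = 2.172500
  f(c_3) = f(2.172500) = 0.908670
  f(a) × f(c) < 0, new interval: [2.040000, 2.172500]
Iteration 4:
  c_4 = (2.040000 + 2.172500)/2 = 2.106250
  f(c_4) = f(2.106250) = 0.131434
  f(a) × f(c) < 0, new interval: [2.040000, 2.106250]

After 4 iteration(s), the approximation is c_4 = 2.106250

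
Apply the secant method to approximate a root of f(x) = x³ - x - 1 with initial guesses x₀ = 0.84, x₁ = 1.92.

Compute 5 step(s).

f(x) = x³ - x - 1
x₀ = 0.84, x₁ = 1.92

Secant formula: x_{n+1} = x_n - f(x_n)(x_n - x_{n-1})/(f(x_n) - f(x_{n-1}))

Iteration 1:
  f(0.840000) = -1.247296
  f(1.920000) = 4.157888
  x_2 = 1.920000 - 4.157888×(1.920000 - 0.840000)/(4.157888 - (-1.247296))
       = 1.089220
Iteration 2:
  f(1.920000) = 4.157888
  f(1.089220) = -0.796969
  x_3 = 1.089220 - (-0.796969)×(1.089220 - 1.920000)/(-0.796969 - 4.157888)
       = 1.222848
Iteration 3:
  f(1.089220) = -0.796969
  f(1.222848) = -0.394255
  x_4 = 1.222848 - (-0.394255)×(1.222848 - 1.089220)/(-0.394255 - (-0.796969))
       = 1.353668
Iteration 4:
  f(1.222848) = -0.394255
  f(1.353668) = 0.126817
  x_5 = 1.353668 - 0.126817×(1.353668 - 1.222848)/(0.126817 - (-0.394255))
       = 1.321829
Iteration 5:
  f(1.353668) = 0.126817
  f(1.321829) = -0.012285
  x_6 = 1.321829 - (-0.012285)×(1.321829 - 1.353668)/(-0.012285 - 0.126817)
       = 1.324641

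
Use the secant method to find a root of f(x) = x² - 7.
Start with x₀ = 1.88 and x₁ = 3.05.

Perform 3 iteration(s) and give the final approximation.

f(x) = x² - 7
x₀ = 1.88, x₁ = 3.05

Secant formula: x_{n+1} = x_n - f(x_n)(x_n - x_{n-1})/(f(x_n) - f(x_{n-1}))

Iteration 1:
  f(1.880000) = -3.465600
  f(3.050000) = 2.302500
  x_2 = 3.050000 - 2.302500×(3.050000 - 1.880000)/(2.302500 - (-3.465600))
       = 2.582961
Iteration 2:
  f(3.050000) = 2.302500
  f(2.582961) = -0.328310
  x_3 = 2.582961 - (-0.328310)×(2.582961 - 3.050000)/(-0.328310 - 2.302500)
       = 2.641245
Iteration 3:
  f(2.582961) = -0.328310
  f(2.641245) = -0.023824
  x_4 = 2.641245 - (-0.023824)×(2.641245 - 2.582961)/(-0.023824 - (-0.328310))
       = 2.645805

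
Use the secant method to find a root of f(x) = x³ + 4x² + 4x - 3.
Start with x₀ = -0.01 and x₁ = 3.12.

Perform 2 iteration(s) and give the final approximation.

f(x) = x³ + 4x² + 4x - 3
x₀ = -0.01, x₁ = 3.12

Secant formula: x_{n+1} = x_n - f(x_n)(x_n - x_{n-1})/(f(x_n) - f(x_{n-1}))

Iteration 1:
  f(-0.010000) = -3.039601
  f(3.120000) = 78.788928
  x_2 = 3.120000 - 78.788928×(3.120000 - (-0.010000))/(78.788928 - (-3.039601))
       = 0.106267
Iteration 2:
  f(3.120000) = 78.788928
  f(0.106267) = -2.528562
  x_3 = 0.106267 - (-2.528562)×(0.106267 - 3.120000)/(-2.528562 - 78.788928)
       = 0.199979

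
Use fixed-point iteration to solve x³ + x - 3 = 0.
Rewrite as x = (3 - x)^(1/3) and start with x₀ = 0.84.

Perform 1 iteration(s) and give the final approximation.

Equation: x³ + x - 3 = 0
Fixed-point form: x = (3 - x)^(1/3)
x₀ = 0.84

x_1 = g(0.840000) = 1.292661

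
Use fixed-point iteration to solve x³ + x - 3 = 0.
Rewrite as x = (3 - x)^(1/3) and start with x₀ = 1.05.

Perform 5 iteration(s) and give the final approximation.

Equation: x³ + x - 3 = 0
Fixed-point form: x = (3 - x)^(1/3)
x₀ = 1.05

x_1 = g(1.050000) = 1.249333
x_2 = g(1.249333) = 1.205224
x_3 = g(1.205224) = 1.215262
x_4 = g(1.215262) = 1.212993
x_5 = g(1.212993) = 1.213507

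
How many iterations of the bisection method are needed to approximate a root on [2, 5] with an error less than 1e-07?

We need (b-a)/2^n ≤ 1e-07
(5 - 2)/2^n ≤ 1e-07
3/2^n ≤ 1e-07
2^n ≥ 30000000
n ≥ log₂(30000000) = 24.84
n ≥ 25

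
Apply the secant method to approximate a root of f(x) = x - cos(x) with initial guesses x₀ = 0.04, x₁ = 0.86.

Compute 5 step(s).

f(x) = x - cos(x)
x₀ = 0.04, x₁ = 0.86

Secant formula: x_{n+1} = x_n - f(x_n)(x_n - x_{n-1})/(f(x_n) - f(x_{n-1}))

Iteration 1:
  f(0.040000) = -0.959200
  f(0.860000) = 0.207563
  x_2 = 0.860000 - 0.207563×(0.860000 - 0.040000)/(0.207563 - (-0.959200))
       = 0.714125
Iteration 2:
  f(0.860000) = 0.207563
  f(0.714125) = -0.041541
  x_3 = 0.714125 - (-0.041541)×(0.714125 - 0.860000)/(-0.041541 - 0.207563)
       = 0.738452
Iteration 3:
  f(0.714125) = -0.041541
  f(0.738452) = -0.001060
  x_4 = 0.738452 - (-0.001060)×(0.738452 - 0.714125)/(-0.001060 - (-0.041541))
       = 0.739089
Iteration 4:
  f(0.738452) = -0.001060
  f(0.739089) = 0.000006
  x_5 = 0.739089 - 0.000006×(0.739089 - 0.738452)/(0.000006 - (-0.001060))
       = 0.739085
Iteration 5:
  f(0.739089) = 0.000006
  f(0.739085) = 0.000000
  x_6 = 0.739085 - 0.000000×(0.739085 - 0.739089)/(0.000000 - 0.000006)
       = 0.739085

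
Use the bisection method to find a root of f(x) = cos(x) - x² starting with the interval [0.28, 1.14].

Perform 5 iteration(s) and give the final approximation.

f(x) = cos(x) - x²
Initial interval: [0.28, 1.14]

Iteration 1:
  c_1 = (0.280000 + 1.140000)/2 = 0.710000
  f(c_1) = f(0.710000) = 0.254262
  f(a) × f(c) ≥ 0, new interval: [0.710000, 1.140000]
Iteration 2:
  c_2 = (0.710000 + 1.140000)/2 = 0.925000
  f(c_2) = f(0.925000) = -0.253790
  f(a) × f(c) < 0, new interval: [0.710000, 0.925000]
Iteration 3:
  c_3 = (0.710000 + 0.925000)/2 = 0.817500
  f(c_3) = f(0.817500) = 0.015741
  f(a) × f(c) ≥ 0, new interval: [0.817500, 0.925000]
Iteration 4:
  c_4 = (0.817500 + 0.925000)/2 = 0.871250
  f(c_4) = f(0.871250) = -0.115206
  f(a) × f(c) < 0, new interval: [0.817500, 0.871250]
Iteration 5:
  c_5 = (0.817500 + 0.871250)/2 = 0.844375
  f(c_5) = f(0.844375) = -0.048771
  f(a) × f(c) < 0, new interval: [0.817500, 0.844375]

After 5 iteration(s), the approximation is c_5 = 0.844375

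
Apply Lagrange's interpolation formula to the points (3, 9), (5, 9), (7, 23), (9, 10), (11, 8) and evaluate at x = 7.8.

Lagrange interpolation formula:
P(x) = Σ yᵢ × Lᵢ(x)
where Lᵢ(x) = Π_{j≠i} (x - xⱼ)/(xᵢ - xⱼ)

L_0(7.8) = (7.8 - 5)/(3 - 5) × (7.8 - 7)/(3 - 7) × (7.8 - 9)/(3 - 9) × (7.8 - 11)/(3 - 11) = 0.022400
L_1(7.8) = (7.8 - 3)/(5 - 3) × (7.8 - 7)/(5 - 7) × (7.8 - 9)/(5 - 9) × (7.8 - 11)/(5 - 11) = -0.153600
L_2(7.8) = (7.8 - 3)/(7 - 3) × (7.8 - 5)/(7 - 5) × (7.8 - 9)/(7 - 9) × (7.8 - 11)/(7 - 11) = 0.806400
L_3(7.8) = (7.8 - 3)/(9 - 3) × (7.8 - 5)/(9 - 5) × (7.8 - 7)/(9 - 7) × (7.8 - 11)/(9 - 11) = 0.358400
L_4(7.8) = (7.8 - 3)/(11 - 3) × (7.8 - 5)/(11 - 5) × (7.8 - 7)/(11 - 7) × (7.8 - 9)/(11 - 9) = -0.033600

P(7.8) = 9×L_0(7.8) + 9×L_1(7.8) + 23×L_2(7.8) + 10×L_3(7.8) + 8×L_4(7.8)
P(7.8) = 20.681600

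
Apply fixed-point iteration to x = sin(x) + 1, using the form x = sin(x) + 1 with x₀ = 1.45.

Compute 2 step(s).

Equation: x = sin(x) + 1
Fixed-point form: x = sin(x) + 1
x₀ = 1.45

x_1 = g(1.450000) = 1.992713
x_2 = g(1.992713) = 1.912306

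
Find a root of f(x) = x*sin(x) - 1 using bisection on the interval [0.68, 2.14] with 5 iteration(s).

f(x) = x*sin(x) - 1
Initial interval: [0.68, 2.14]

Iteration 1:
  c_1 = (0.680000 + 2.140000)/2 = 1.410000
  f(c_1) = f(1.410000) = 0.391811
  f(a) × f(c) < 0, new interval: [0.680000, 1.410000]
Iteration 2:
  c_2 = (0.680000 + 1.410000)/2 = 1.045000
  f(c_2) = f(1.045000) = -0.096154
  f(a) × f(c) ≥ 0, new interval: [1.045000, 1.410000]
Iteration 3:
  c_3 = (1.045000 + 1.410000)/2 = 1.227500
  f(c_3) = f(1.227500) = 0.155876
  f(a) × f(c) < 0, new interval: [1.045000, 1.227500]
Iteration 4:
  c_4 = (1.045000 + 1.227500)/2 = 1.136250
  f(c_4) = f(1.136250) = 0.030648
  f(a) × f(c) < 0, new interval: [1.045000, 1.136250]
Iteration 5:
  c_5 = (1.045000 + 1.136250)/2 = 1.090625
  f(c_5) = f(1.090625) = -0.032707
  f(a) × f(c) ≥ 0, new interval: [1.090625, 1.136250]

After 5 iteration(s), the approximation is c_5 = 1.090625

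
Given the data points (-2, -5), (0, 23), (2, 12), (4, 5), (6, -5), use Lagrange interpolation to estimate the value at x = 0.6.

Lagrange interpolation formula:
P(x) = Σ yᵢ × Lᵢ(x)
where Lᵢ(x) = Π_{j≠i} (x - xⱼ)/(xᵢ - xⱼ)

L_0(0.6) = (0.6 - 0)/(-2 - 0) × (0.6 - 2)/(-2 - 2) × (0.6 - 4)/(-2 - 4) × (0.6 - 6)/(-2 - 6) = -0.040163
L_1(0.6) = (0.6 - (-2))/(0 - (-2)) × (0.6 - 2)/(0 - 2) × (0.6 - 4)/(0 - 4) × (0.6 - 6)/(0 - 6) = 0.696150
L_2(0.6) = (0.6 - (-2))/(2 - (-2)) × (0.6 - 0)/(2 - 0) × (0.6 - 4)/(2 - 4) × (0.6 - 6)/(2 - 6) = 0.447525
L_3(0.6) = (0.6 - (-2))/(4 - (-2)) × (0.6 - 0)/(4 - 0) × (0.6 - 2)/(4 - 2) × (0.6 - 6)/(4 - 6) = -0.122850
L_4(0.6) = (0.6 - (-2))/(6 - (-2)) × (0.6 - 0)/(6 - 0) × (0.6 - 2)/(6 - 2) × (0.6 - 4)/(6 - 4) = 0.019338

P(0.6) = (-5)×L_0(0.6) + 23×L_1(0.6) + 12×L_2(0.6) + 5×L_3(0.6) + (-5)×L_4(0.6)
P(0.6) = 20.871625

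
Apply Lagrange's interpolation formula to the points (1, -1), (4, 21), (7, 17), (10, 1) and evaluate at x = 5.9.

Lagrange interpolation formula:
P(x) = Σ yᵢ × Lᵢ(x)
where Lᵢ(x) = Π_{j≠i} (x - xⱼ)/(xᵢ - xⱼ)

L_0(5.9) = (5.9 - 4)/(1 - 4) × (5.9 - 7)/(1 - 7) × (5.9 - 10)/(1 - 10) = -0.052895
L_1(5.9) = (5.9 - 1)/(4 - 1) × (5.9 - 7)/(4 - 7) × (5.9 - 10)/(4 - 10) = 0.409241
L_2(5.9) = (5.9 - 1)/(7 - 1) × (5.9 - 4)/(7 - 4) × (5.9 - 10)/(7 - 10) = 0.706870
L_3(5.9) = (5.9 - 1)/(10 - 1) × (5.9 - 4)/(10 - 4) × (5.9 - 7)/(10 - 7) = -0.063216

P(5.9) = (-1)×L_0(5.9) + 21×L_1(5.9) + 17×L_2(5.9) + 1×L_3(5.9)
P(5.9) = 20.600531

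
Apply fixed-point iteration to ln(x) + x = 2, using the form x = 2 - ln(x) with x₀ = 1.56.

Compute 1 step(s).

Equation: ln(x) + x = 2
Fixed-point form: x = 2 - ln(x)
x₀ = 1.56

x_1 = g(1.560000) = 1.555314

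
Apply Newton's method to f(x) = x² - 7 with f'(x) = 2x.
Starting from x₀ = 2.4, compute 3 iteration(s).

f(x) = x² - 7
f'(x) = 2x
x₀ = 2.4

Newton-Raphson formula: x_{n+1} = x_n - f(x_n)/f'(x_n)

Iteration 1:
  f(2.400000) = -1.240000
  f'(2.400000) = 4.800000
  x_1 = 2.400000 - (-1.240000)/4.800000 = 2.658333
Iteration 2:
  f(2.658333) = 0.066736
  f'(2.658333) = 5.316667
  x_2 = 2.658333 - 0.066736/5.316667 = 2.645781
Iteration 3:
  f(2.645781) = 0.000158
  f'(2.645781) = 5.291562
  x_3 = 2.645781 - 0.000158/5.291562 = 2.645751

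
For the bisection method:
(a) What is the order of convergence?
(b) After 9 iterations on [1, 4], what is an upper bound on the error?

(a) Bisection has linear (order 1) convergence; the error is halved each step.

(b) Error bound = (b-a)/2^n = (4 - 1)/2^{9}
    = 3/2^{9}

(a) 1 (linear); (b) error ≤ 5.86e-03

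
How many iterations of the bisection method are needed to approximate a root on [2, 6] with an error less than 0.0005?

We need (b-a)/2^n ≤ 0.0005
(6 - 2)/2^n ≤ 0.0005
4/2^n ≤ 0.0005
2^n ≥ 8000
n ≥ log₂(8000) = 12.97
n ≥ 13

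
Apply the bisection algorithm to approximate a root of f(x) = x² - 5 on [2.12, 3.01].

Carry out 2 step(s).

f(x) = x² - 5
Initial interval: [2.12, 3.01]

Iteration 1:
  c_1 = (2.120000 + 3.010000)/2 = 2.565000
  f(c_1) = f(2.565000) = 1.579225
  f(a) × f(c) < 0, new interval: [2.120000, 2.565000]
Iteration 2:
  c_2 = (2.120000 + 2.565000)/2 = 2.342500
  f(c_2) = f(2.342500) = 0.487306
  f(a) × f(c) < 0, new interval: [2.120000, 2.342500]

After 2 iteration(s), the approximation is c_2 = 2.342500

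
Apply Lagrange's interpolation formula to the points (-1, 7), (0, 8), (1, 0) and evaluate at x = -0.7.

Lagrange interpolation formula:
P(x) = Σ yᵢ × Lᵢ(x)
where Lᵢ(x) = Π_{j≠i} (x - xⱼ)/(xᵢ - xⱼ)

L_0(-0.7) = (-0.7 - 0)/(-1 - 0) × (-0.7 - 1)/(-1 - 1) = 0.595000
L_1(-0.7) = (-0.7 - (-1))/(0 - (-1)) × (-0.7 - 1)/(0 - 1) = 0.510000
L_2(-0.7) = (-0.7 - (-1))/(1 - (-1)) × (-0.7 - 0)/(1 - 0) = -0.105000

P(-0.7) = 7×L_0(-0.7) + 8×L_1(-0.7) + 0×L_2(-0.7)
P(-0.7) = 8.245000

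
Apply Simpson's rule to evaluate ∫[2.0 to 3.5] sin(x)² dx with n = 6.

f(x) = sin(x)²
a = 2.0, b = 3.5, n = 6
h = (b - a)/n = 0.250000

Simpson's rule: (h/3)[f(x₀) + 4f(x₁) + 2f(x₂) + ... + f(xₙ)]

x_0 = 2.0000, f(x_0) = 0.826822, coefficient = 1
x_1 = 2.2500, f(x_1) = 0.605398, coefficient = 4
x_2 = 2.5000, f(x_2) = 0.358169, coefficient = 2
x_3 = 2.7500, f(x_3) = 0.145665, coefficient = 4
x_4 = 3.0000, f(x_4) = 0.019915, coefficient = 2
x_5 = 3.2500, f(x_5) = 0.011706, coefficient = 4
x_6 = 3.5000, f(x_6) = 0.123049, coefficient = 1

I ≈ (0.250000/3) × 4.757115 = 0.396426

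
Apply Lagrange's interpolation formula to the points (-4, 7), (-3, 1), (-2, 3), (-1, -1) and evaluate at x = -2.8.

Lagrange interpolation formula:
P(x) = Σ yᵢ × Lᵢ(x)
where Lᵢ(x) = Π_{j≠i} (x - xⱼ)/(xᵢ - xⱼ)

L_0(-2.8) = (-2.8 - (-3))/(-4 - (-3)) × (-2.8 - (-2))/(-4 - (-2)) × (-2.8 - (-1))/(-4 - (-1)) = -0.048000
L_1(-2.8) = (-2.8 - (-4))/(-3 - (-4)) × (-2.8 - (-2))/(-3 - (-2)) × (-2.8 - (-1))/(-3 - (-1)) = 0.864000
L_2(-2.8) = (-2.8 - (-4))/(-2 - (-4)) × (-2.8 - (-3))/(-2 - (-3)) × (-2.8 - (-1))/(-2 - (-1)) = 0.216000
L_3(-2.8) = (-2.8 - (-4))/(-1 - (-4)) × (-2.8 - (-3))/(-1 - (-3)) × (-2.8 - (-2))/(-1 - (-2)) = -0.032000

P(-2.8) = 7×L_0(-2.8) + 1×L_1(-2.8) + 3×L_2(-2.8) + (-1)×L_3(-2.8)
P(-2.8) = 1.208000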